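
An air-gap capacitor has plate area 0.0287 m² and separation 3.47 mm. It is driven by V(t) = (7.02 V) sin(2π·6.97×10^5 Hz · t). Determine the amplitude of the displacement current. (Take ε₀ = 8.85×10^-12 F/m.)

2.25×10^-3 A

C = ε₀A/d = (8.85×10^-12)(0.0287)/(3.47×10^-3) = 7.320×10^-11 F; ω = 2πf = 4.379×10^6 rad/s.
I_d = C dV/dt, so |I_d|_max = C V₀ ω = (7.320×10^-11)(7.02)(4.379×10^6) = 2.25×10^-3 A.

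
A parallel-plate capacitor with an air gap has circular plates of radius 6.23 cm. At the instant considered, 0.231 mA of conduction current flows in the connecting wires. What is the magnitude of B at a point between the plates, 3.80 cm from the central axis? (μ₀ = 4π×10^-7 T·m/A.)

4.52×10^-10 T

By continuity the displacement current in the gap matches the conduction current: I_d = 2.31×10^-4 A.
An Ampèrian loop of radius r encloses a fraction (r/R)² of I_d. Then B·2πr = μ₀ I_d (r/R)², giving B = μ₀ I_d r/(2πR²) = 4.52×10^-10 T.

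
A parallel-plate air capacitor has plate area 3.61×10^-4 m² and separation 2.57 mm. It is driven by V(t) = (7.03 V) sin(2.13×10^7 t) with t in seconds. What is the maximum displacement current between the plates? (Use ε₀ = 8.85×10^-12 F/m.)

The displacement current equals the conduction current C dV/dt, which peaks at C V₀ ω.
With C = ε₀A/d = (8.85×10^-12)(3.61×10^-4)/(2.57×10^-3) = 1.243×10^-12 F and ω = 2.13×10^7 rad/s, I_d,max = (1.243×10^-12)(7.03)(2.13×10^7) = 1.86×10^-4 A.

1.86×10^-4 A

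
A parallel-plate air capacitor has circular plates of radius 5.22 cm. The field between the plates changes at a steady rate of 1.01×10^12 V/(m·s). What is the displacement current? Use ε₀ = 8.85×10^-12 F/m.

0.0765 A

I_d = ε₀ A (dE/dt) = (8.85×10^-12)(8.560×10^-3 m²)(1.01×10^12) = 0.0765 A.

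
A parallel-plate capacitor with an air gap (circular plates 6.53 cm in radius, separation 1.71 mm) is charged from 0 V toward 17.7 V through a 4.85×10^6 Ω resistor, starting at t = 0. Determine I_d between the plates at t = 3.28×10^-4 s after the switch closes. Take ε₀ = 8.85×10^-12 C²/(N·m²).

1.38×10^-6 A

C = ε₀A/d = (8.85×10^-12)(0.01340)/(1.71×10^-3) = 6.935×10^-11 F, so τ = RC = 3.363×10^-4 s.
The conduction current is I(t) = (V₀/R) e^(−t/τ), and the displacement current between the plates equals it.
t/τ = 0.9753; I_d = (17.7/4.85×10^6) · e^(−0.9753) = (3.649×10^-6)(0.3771) = 1.38×10^-6 A.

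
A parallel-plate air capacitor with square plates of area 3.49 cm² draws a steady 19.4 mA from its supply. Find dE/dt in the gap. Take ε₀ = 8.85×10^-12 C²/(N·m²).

The displacement current between the plates equals the conduction current, I_d = 19.4 mA.
Since I_d = ε₀ A dE/dt, dE/dt = I_d/(ε₀A) = (0.0194)/((8.85×10^-12)(3.49×10^-4)) = 6.28×10^12 V/(m·s).

6.28×10^12 V/(m·s)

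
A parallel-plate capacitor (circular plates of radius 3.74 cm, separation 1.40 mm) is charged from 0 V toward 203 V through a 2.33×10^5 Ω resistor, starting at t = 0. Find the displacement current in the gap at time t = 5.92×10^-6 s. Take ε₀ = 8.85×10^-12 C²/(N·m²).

With C = ε₀A/d = (8.85×10^-12)(4.394×10^-3)/(1.40×10^-3) = 2.778×10^-11 F, the time constant is τ = RC = 6.473×10^-6 s, so t/τ = 0.9146 and e^(−t/τ) = 0.4007.
I_d = I_cond = (V₀/R) e^(−t/τ) = (8.712×10^-4)(0.4007) = 3.49×10^-4 A.

3.49×10^-4 A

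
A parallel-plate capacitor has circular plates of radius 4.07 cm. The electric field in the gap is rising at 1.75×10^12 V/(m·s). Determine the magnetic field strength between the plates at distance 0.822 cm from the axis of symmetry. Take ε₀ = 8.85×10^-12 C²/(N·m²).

Total displacement current: I_d = ε₀(πR²)(dE/dt) = (8.85×10^-12)(5.204×10^-3)(1.75×10^12) = 0.08060 A.
For r < R the Ampère–Maxwell law gives B(2πr) = μ₀ I_d (r²/R²), so B = μ₀ I_d r/(2πR²) = (4π×10^-7)(0.08060)(8.22×10^-3)/(2π·0.0407²) = 8.00×10^-8 T.

8.00×10^-8 T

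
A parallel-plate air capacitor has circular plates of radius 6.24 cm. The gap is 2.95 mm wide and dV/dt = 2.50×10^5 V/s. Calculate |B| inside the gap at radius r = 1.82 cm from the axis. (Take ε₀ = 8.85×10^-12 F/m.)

dE/dt = (dV/dt)/d = 8.475×10^7 V/(m·s); I_d = ε₀(πR²)(dE/dt) = (8.85×10^-12)(0.01223)(8.475×10^7) = 9.173×10^-6 A.
For r < R the Ampère–Maxwell law gives B(2πr) = μ₀ I_d (r²/R²), so B = μ₀ I_d r/(2πR²) = (4π×10^-7)(9.173×10^-6)(0.0182)/(2π·0.0624²) = 8.58×10^-12 T.

8.58×10^-12 T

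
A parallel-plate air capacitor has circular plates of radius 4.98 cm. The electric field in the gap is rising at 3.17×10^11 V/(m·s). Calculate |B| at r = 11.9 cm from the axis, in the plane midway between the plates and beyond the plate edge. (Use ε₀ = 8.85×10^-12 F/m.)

3.67×10^-8 T

I_d = ε₀ dΦ_E/dt = ε₀ πR² (dE/dt) = (8.85×10^-12)(7.791×10^-3)(3.17×10^11) = 0.02186 A through the full plate area.
Outside the plates the loop encloses all of I_d, so B·2πr = μ₀ I_d and B = 3.67×10^-8 T.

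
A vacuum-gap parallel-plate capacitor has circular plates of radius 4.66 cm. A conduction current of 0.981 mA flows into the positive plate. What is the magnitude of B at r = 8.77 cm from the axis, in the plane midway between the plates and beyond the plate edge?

2.24×10^-9 T

By continuity the displacement current in the gap matches the conduction current: I_d = 9.81×10^-4 A.
Outside the plates the loop encloses all of I_d, so B·2πr = μ₀ I_d and B = 2.24×10^-9 T.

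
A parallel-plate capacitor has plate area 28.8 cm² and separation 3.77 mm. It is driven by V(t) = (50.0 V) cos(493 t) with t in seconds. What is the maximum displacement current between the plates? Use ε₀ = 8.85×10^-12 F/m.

(dE/dt)_max = V₀ω/d = 6.538×10^6 V/(m·s); ω = 493 rad/s.
I_d,max = ε₀ A (dE/dt)_max = (8.85×10^-12)(2.88×10^-3)(6.538×10^6) = 1.67×10^-7 A.

1.67×10^-7 A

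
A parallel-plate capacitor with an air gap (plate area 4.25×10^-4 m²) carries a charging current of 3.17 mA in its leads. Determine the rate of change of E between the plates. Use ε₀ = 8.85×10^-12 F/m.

8.43×10^11 V/(m·s)

Charge continuity gives I_d = I = 3.17×10^-3 A between the plates.
Inverting I_d = ε₀ A dE/dt gives dE/dt = 3.17×10^-3 / (8.85×10^-12 · 4.25×10^-4) = 8.43×10^11 V/(m·s).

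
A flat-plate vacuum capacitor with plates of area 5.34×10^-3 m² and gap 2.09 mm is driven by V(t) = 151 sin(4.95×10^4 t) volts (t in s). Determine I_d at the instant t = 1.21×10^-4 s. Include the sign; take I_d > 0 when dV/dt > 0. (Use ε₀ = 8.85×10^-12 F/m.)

1.62×10^-4 A

dV/dt = (151)(4.95×10^4)·cos(5.9895) = 7.154×10^6 V/s.
I_d = C dV/dt with C = ε₀A/d = (8.85×10^-12)(5.34×10^-3)/(2.09×10^-3) = 2.261×10^-11 F, so I_d = (2.261×10^-11)(7.154×10^6) = 1.62×10^-4 A.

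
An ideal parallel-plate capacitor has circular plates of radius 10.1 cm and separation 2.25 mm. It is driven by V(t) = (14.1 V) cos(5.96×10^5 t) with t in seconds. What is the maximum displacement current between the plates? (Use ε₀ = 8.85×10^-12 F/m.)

C = ε₀A/d = (8.85×10^-12)(0.03205)/(2.25×10^-3) = 1.261×10^-10 F; ω = 5.96×10^5 rad/s.
I_d = C dV/dt, so |I_d|_max = C V₀ ω = (1.261×10^-10)(14.1)(5.96×10^5) = 1.06×10^-3 A.

1.06×10^-3 A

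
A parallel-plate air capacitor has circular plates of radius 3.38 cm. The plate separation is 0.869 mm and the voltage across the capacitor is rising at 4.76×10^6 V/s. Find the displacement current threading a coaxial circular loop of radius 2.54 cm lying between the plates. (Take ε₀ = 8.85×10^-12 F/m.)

I_d = C dV/dt with C = ε₀πR²/d = 3.655×10^-11 F, so I_d = (3.655×10^-11)(4.76×10^6) = 1.740×10^-4 A.
Through an area πr² the displacement current is I_d·(πr²/πR²) = I_d (r/R)² = 9.83×10^-5 A.

9.83×10^-5 A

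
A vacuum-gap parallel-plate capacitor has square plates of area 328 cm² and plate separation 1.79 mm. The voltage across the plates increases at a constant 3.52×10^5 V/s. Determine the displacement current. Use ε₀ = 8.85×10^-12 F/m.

5.71×10^-5 A

C = ε₀A/d = (8.85×10^-12)(0.0328)/(1.79×10^-3) = 1.622×10^-10 F.
I_d = C dV/dt = (1.622×10^-10)(3.52×10^5) = 5.71×10^-5 A.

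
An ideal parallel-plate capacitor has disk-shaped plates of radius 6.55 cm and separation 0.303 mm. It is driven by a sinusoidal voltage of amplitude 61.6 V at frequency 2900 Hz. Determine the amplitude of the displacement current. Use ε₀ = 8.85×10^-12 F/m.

(dE/dt)_max = V₀ω/d = 3.704×10^9 V/(m·s); ω = 2πf = 1.822×10^4 rad/s.
I_d,max = ε₀ A (dE/dt)_max = (8.85×10^-12)(0.01348)(3.704×10^9) = 4.42×10^-4 A.

4.42×10^-4 A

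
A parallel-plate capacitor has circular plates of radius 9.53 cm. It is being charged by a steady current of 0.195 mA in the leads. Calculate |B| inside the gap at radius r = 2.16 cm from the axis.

By continuity the displacement current in the gap matches the conduction current: I_d = 1.95×10^-4 A.
∮B·dl = μ₀ I_d,enc with I_d,enc = I_d r²/R² = 1.002×10^-5 A; so B = μ₀ I_d,enc/(2πr) = 9.28×10^-11 T.

9.28×10^-11 T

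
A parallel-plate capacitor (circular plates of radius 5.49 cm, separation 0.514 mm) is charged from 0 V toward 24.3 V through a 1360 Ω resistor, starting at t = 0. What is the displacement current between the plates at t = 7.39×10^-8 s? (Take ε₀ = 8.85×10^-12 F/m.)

0.0128 A

With C = ε₀A/d = (8.85×10^-12)(9.469×10^-3)/(5.14×10^-4) = 1.630×10^-10 F, the time constant is τ = RC = 2.217×10^-7 s, so t/τ = 0.3333 and e^(−t/τ) = 0.7166.
I_d = I_cond = (V₀/R) e^(−t/τ) = (0.01787)(0.7166) = 0.0128 A.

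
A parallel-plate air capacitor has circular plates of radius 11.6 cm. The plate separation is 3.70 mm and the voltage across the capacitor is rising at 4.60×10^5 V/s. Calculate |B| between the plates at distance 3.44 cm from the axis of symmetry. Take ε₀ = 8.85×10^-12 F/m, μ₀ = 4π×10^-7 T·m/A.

dE/dt = (dV/dt)/d = 1.243×10^8 V/(m·s); I_d = ε₀(πR²)(dE/dt) = (8.85×10^-12)(0.04227)(1.243×10^8) = 4.650×10^-5 A.
∮B·dl = μ₀ I_d,enc with I_d,enc = I_d r²/R² = 4.089×10^-6 A; so B = μ₀ I_d,enc/(2πr) = 2.38×10^-11 T.

2.38×10^-11 T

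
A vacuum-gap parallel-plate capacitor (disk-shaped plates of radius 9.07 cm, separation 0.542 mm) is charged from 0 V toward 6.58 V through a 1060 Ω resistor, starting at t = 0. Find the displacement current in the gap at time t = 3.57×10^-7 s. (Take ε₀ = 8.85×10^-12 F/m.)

C = ε₀A/d = (8.85×10^-12)(0.02584)/(5.42×10^-4) = 4.219×10^-10 F and τ = RC = 4.472×10^-7 s. I_d in the gap equals the RC charging current.
I_d(t) = (V₀/R) e^(−t/τ) = 6.208×10^-3 · e^(−0.7983) = 2.79×10^-3 A.

2.79×10^-3 A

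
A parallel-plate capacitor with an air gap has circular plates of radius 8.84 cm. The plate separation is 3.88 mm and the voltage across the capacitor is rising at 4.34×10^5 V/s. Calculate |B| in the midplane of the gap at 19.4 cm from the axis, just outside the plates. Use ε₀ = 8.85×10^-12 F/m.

With E = V/d, dE/dt = 1.119×10^8 V/(m·s) and πR² = 0.02455 m², giving I_d = ε₀ πR² dE/dt = 2.431×10^-5 A.
With r > R the enclosed displacement current is the full I_d; B = μ₀ I_d / (2πr) = 2.51×10^-11 T.

2.51×10^-11 T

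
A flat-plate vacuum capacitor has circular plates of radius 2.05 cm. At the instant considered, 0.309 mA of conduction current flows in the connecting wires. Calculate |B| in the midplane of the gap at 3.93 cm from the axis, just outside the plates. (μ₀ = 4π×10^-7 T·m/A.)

By continuity the displacement current in the gap matches the conduction current: I_d = 3.09×10^-4 A.
With r > R the enclosed displacement current is the full I_d; B = μ₀ I_d / (2πr) = 1.57×10^-9 T.

1.57×10^-9 T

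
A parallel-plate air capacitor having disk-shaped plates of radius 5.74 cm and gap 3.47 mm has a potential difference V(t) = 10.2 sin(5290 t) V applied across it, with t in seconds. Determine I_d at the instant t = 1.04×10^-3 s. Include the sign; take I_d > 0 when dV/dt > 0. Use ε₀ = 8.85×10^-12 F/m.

1.01×10^-6 A

dV/dt = (10.2)(5290)·cos(5.5016) = 3.830×10^4 V/s.
I_d = C dV/dt with C = ε₀A/d = (8.85×10^-12)(0.01035)/(3.47×10^-3) = 2.640×10^-11 F, so I_d = (2.640×10^-11)(3.830×10^4) = 1.01×10^-6 A.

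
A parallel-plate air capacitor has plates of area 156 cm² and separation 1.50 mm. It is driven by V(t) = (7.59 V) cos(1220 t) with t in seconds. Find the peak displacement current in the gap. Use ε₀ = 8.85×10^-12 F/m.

C = ε₀A/d = (8.85×10^-12)(0.0156)/(1.50×10^-3) = 9.204×10^-11 F; ω = 1220 rad/s.
I_d = C dV/dt, so |I_d|_max = C V₀ ω = (9.204×10^-11)(7.59)(1220) = 8.52×10^-7 A.

8.52×10^-7 A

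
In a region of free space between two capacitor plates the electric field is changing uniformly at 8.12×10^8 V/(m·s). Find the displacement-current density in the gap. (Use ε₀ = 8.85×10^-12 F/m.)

The displacement-current density is ε₀ ∂E/∂t = (8.85×10^-12)(8.12×10^8) = 7.19×10^-3 A/m².

7.19×10^-3 A/m²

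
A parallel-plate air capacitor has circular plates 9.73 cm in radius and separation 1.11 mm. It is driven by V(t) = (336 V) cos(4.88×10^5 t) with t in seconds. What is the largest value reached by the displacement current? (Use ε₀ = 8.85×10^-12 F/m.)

0.0389 A

The displacement current equals the conduction current C dV/dt, which peaks at C V₀ ω.
With C = ε₀A/d = (8.85×10^-12)(0.02974)/(1.11×10^-3) = 2.371×10^-10 F and ω = 4.88×10^5 rad/s, I_d,max = (2.371×10^-10)(336)(4.88×10^5) = 0.0389 A.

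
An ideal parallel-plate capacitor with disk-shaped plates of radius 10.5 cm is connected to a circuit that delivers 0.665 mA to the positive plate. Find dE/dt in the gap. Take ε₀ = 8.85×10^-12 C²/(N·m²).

2.17×10^9 V/(m·s)

By continuity, I_d in the gap equals the 0.665 mA flowing in the wire.
Inverting I_d = ε₀ A dE/dt gives dE/dt = 6.65×10^-4 / (8.85×10^-12 · 0.03464) = 2.17×10^9 V/(m·s).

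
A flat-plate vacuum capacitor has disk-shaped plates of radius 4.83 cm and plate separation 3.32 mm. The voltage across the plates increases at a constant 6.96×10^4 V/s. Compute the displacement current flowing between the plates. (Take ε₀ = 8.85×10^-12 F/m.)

The field between the plates is E = V/d, so dE/dt = (6.96×10^4)/(3.32×10^-3 m) = 2.096×10^7 V/(m·s).
I_d = ε₀ A (dE/dt) = (8.85×10^-12)(7.329×10^-3)(2.096×10^7) = 1.36×10^-6 A.

1.36×10^-6 A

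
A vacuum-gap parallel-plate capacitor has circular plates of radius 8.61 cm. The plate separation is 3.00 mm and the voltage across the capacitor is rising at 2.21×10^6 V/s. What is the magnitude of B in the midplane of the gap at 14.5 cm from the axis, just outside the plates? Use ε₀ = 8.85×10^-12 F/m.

2.09×10^-10 T

I_d = C dV/dt with C = ε₀πR²/d = 6.871×10^-11 F, so I_d = (6.871×10^-11)(2.21×10^6) = 1.518×10^-4 A.
With r > R the enclosed displacement current is the full I_d; B = μ₀ I_d / (2πr) = 2.09×10^-10 T.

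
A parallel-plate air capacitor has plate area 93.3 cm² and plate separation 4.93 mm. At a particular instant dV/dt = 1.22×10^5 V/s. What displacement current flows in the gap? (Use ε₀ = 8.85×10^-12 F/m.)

C = ε₀A/d = (8.85×10^-12)(9.33×10^-3)/(4.93×10^-3) = 1.675×10^-11 F.
I_d = C dV/dt = (1.675×10^-11)(1.22×10^5) = 2.04×10^-6 A.

2.04×10^-6 A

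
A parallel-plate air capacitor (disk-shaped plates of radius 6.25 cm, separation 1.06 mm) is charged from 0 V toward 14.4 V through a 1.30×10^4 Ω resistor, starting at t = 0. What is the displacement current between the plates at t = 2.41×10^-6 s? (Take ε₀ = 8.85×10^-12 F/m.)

1.81×10^-4 A

With C = ε₀A/d = (8.85×10^-12)(0.01227)/(1.06×10^-3) = 1.024×10^-10 F, the time constant is τ = RC = 1.331×10^-6 s, so t/τ = 1.811 and e^(−t/τ) = 0.1635.
I_d = I_cond = (V₀/R) e^(−t/τ) = (1.108×10^-3)(0.1635) = 1.81×10^-4 A.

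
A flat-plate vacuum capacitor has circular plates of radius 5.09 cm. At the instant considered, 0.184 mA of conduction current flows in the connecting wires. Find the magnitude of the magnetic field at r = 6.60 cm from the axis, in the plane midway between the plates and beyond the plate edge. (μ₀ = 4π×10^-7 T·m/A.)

By continuity the displacement current in the gap matches the conduction current: I_d = 1.84×10^-4 A.
Outside the plates the loop encloses all of I_d, so B·2πr = μ₀ I_d and B = 5.58×10^-10 T.

5.58×10^-10 T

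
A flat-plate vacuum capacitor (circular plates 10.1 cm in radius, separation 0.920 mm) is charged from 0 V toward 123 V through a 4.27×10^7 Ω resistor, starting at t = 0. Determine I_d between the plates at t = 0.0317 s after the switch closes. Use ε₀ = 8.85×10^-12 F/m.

C = ε₀A/d = (8.85×10^-12)(0.03205)/(9.20×10^-4) = 3.083×10^-10 F and τ = RC = 0.01316 s. I_d in the gap equals the RC charging current.
I_d(t) = (V₀/R) e^(−t/τ) = 2.881×10^-6 · e^(−2.409) = 2.59×10^-7 A.

2.59×10^-7 A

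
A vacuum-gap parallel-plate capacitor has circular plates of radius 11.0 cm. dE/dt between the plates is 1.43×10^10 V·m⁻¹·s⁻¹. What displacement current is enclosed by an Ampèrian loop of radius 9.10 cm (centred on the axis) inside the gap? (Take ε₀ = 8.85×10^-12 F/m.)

3.29×10^-3 A

Total displacement current: I_d = ε₀(πR²)(dE/dt) = (8.85×10^-12)(0.03801)(1.43×10^10) = 4.810×10^-3 A.
The field is uniform, so I_d,enc = I_d (r/R)² = (4.810×10^-3)(9.10/11.0)² = 3.29×10^-3 A.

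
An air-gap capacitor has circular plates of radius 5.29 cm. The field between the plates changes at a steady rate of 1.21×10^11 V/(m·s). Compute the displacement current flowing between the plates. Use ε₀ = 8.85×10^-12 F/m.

9.41×10^-3 A

With a uniform field, Φ_E = EA, so I_d = ε₀ A dE/dt = 9.41×10^-3 A.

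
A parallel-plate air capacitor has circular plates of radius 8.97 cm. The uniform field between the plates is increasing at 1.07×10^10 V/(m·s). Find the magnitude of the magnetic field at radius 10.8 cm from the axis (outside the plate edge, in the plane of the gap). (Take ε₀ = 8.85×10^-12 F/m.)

Through the whole plate area (πR² = 0.02528 m²), I_d = ε₀ πR² dE/dt = 2.394×10^-3 A.
For r ≥ R the full I_d is enclosed: B = μ₀ I_d/(2πr) = (4π×10^-7)(2.394×10^-3)/(2π·0.108) = 4.43×10^-9 T.

4.43×10^-9 T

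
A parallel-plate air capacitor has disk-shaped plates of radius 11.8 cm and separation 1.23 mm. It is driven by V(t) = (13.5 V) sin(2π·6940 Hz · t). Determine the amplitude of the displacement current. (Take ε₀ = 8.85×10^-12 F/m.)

C = ε₀A/d = (8.85×10^-12)(0.04374)/(1.23×10^-3) = 3.147×10^-10 F; ω = 2πf = 4.361×10^4 rad/s.
I_d = C dV/dt, so |I_d|_max = C V₀ ω = (3.147×10^-10)(13.5)(4.361×10^4) = 1.85×10^-4 A.

1.85×10^-4 A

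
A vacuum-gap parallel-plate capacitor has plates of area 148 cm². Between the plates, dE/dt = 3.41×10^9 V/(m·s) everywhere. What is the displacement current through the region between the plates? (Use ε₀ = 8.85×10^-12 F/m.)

4.47×10^-4 A

With a uniform field, Φ_E = EA, so I_d = ε₀ A dE/dt = 4.47×10^-4 A.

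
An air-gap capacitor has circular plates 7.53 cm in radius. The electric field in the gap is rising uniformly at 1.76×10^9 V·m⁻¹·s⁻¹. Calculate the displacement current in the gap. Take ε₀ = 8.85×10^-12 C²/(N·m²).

With a uniform field, Φ_E = EA, so I_d = ε₀ A dE/dt = 2.77×10^-4 A.

2.77×10^-4 A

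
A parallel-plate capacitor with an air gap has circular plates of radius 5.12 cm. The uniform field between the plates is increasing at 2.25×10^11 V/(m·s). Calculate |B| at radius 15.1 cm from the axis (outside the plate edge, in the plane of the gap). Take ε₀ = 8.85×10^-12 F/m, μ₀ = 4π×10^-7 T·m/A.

I_d = ε₀ dΦ_E/dt = ε₀ πR² (dE/dt) = (8.85×10^-12)(8.235×10^-3)(2.25×10^11) = 0.01640 A through the full plate area.
With r > R the enclosed displacement current is the full I_d; B = μ₀ I_d / (2πr) = 2.17×10^-8 T.

2.17×10^-8 T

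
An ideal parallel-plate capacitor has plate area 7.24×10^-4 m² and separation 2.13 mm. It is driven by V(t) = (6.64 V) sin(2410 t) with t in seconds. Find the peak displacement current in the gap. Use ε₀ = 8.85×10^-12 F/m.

C = ε₀A/d = (8.85×10^-12)(7.24×10^-4)/(2.13×10^-3) = 3.008×10^-12 F; ω = 2410 rad/s.
I_d = C dV/dt, so |I_d|_max = C V₀ ω = (3.008×10^-12)(6.64)(2410) = 4.81×10^-8 A.

4.81×10^-8 A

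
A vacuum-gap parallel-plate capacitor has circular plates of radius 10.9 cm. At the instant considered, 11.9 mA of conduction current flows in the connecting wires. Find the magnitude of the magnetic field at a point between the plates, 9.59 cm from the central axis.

Between the plates the displacement current equals the wire current: I_d = 11.9 mA = 0.0119 A.
For r < R the Ampère–Maxwell law gives B(2πr) = μ₀ I_d (r²/R²), so B = μ₀ I_d r/(2πR²) = (4π×10^-7)(0.0119)(0.0959)/(2π·0.109²) = 1.92×10^-8 T.

1.92×10^-8 T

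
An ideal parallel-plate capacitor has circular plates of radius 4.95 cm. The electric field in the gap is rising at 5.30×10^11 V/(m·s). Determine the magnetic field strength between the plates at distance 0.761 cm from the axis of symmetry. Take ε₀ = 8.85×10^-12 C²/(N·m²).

Total displacement current: I_d = ε₀(πR²)(dE/dt) = (8.85×10^-12)(7.698×10^-3)(5.30×10^11) = 0.03611 A.
∮B·dl = μ₀ I_d,enc with I_d,enc = I_d r²/R² = 8.535×10^-4 A; so B = μ₀ I_d,enc/(2πr) = 2.24×10^-8 T.

2.24×10^-8 T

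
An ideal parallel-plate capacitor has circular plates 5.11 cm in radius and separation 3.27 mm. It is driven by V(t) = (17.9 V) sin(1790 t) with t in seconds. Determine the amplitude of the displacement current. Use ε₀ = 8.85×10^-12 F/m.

7.11×10^-7 A

C = ε₀A/d = (8.85×10^-12)(8.203×10^-3)/(3.27×10^-3) = 2.220×10^-11 F; ω = 1790 rad/s.
I_d = C dV/dt, so |I_d|_max = C V₀ ω = (2.220×10^-11)(17.9)(1790) = 7.11×10^-7 A.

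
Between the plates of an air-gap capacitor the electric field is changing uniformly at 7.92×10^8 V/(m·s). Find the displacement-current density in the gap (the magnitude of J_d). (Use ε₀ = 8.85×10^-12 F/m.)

7.01×10^-3 A/m²

J_d = ε₀ ∂E/∂t, so J_d = 7.01×10^-3 A/m².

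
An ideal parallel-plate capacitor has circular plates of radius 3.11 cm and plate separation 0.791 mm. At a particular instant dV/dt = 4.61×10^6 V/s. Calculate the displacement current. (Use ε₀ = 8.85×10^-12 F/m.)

The displacement current equals the charging current C dV/dt. With C = ε₀A/d = (8.85×10^-12)(3.039×10^-3)/(7.91×10^-4) = 3.400×10^-11 F, I_d = (3.400×10^-11)(4.61×10^6) = 1.57×10^-4 A.

1.57×10^-4 A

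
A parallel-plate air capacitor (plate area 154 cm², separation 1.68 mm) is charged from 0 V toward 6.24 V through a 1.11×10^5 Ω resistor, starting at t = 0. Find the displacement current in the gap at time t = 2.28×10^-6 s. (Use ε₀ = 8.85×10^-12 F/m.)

With C = ε₀A/d = (8.85×10^-12)(0.0154)/(1.68×10^-3) = 8.113×10^-11 F, the time constant is τ = RC = 9.005×10^-6 s, so t/τ = 0.2532 and e^(−t/τ) = 0.7763.
I_d = I_cond = (V₀/R) e^(−t/τ) = (5.622×10^-5)(0.7763) = 4.36×10^-5 A.

4.36×10^-5 A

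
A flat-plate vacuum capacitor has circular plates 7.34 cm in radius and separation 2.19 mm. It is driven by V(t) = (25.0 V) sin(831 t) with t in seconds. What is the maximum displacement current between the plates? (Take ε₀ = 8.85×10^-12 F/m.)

1.42×10^-6 A

(dE/dt)_max = V₀ω/d = 9.486×10^6 V/(m·s); ω = 831 rad/s.
I_d,max = ε₀ A (dE/dt)_max = (8.85×10^-12)(0.01693)(9.486×10^6) = 1.42×10^-6 A.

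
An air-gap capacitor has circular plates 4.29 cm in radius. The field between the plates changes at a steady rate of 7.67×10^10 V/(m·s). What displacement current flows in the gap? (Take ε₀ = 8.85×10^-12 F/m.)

The displacement current is ε₀ times dΦ_E/dt = ε₀ A dE/dt = (8.85×10^-12)(5.782×10^-3)(7.67×10^10) = 3.92×10^-3 A.

3.92×10^-3 A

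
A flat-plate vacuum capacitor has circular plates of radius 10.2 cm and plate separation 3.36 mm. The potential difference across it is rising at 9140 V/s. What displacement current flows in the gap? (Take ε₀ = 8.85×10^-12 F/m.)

7.87×10^-7 A

The field between the plates is E = V/d, so dE/dt = (9140)/(3.36×10^-3 m) = 2.720×10^6 V/(m·s).
I_d = ε₀ A (dE/dt) = (8.85×10^-12)(0.03269)(2.720×10^6) = 7.87×10^-7 A.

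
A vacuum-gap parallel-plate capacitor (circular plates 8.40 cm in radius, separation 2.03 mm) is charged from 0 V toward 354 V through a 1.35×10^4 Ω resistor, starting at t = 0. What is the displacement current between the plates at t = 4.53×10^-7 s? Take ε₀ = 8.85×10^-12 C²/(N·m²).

With C = ε₀A/d = (8.85×10^-12)(0.02217)/(2.03×10^-3) = 9.665×10^-11 F, the time constant is τ = RC = 1.305×10^-6 s, so t/τ = 0.3471 and e^(−t/τ) = 0.7067.
I_d = I_cond = (V₀/R) e^(−t/τ) = (0.02622)(0.7067) = 0.0185 A.

0.0185 A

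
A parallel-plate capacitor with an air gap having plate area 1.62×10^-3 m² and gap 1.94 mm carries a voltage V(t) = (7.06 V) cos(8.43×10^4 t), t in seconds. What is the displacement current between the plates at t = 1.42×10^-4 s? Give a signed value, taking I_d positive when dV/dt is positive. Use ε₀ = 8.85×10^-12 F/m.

dE/dt = (V₀ω/d)·−sin(ωt) with ωt = 11.9706 rad: (7.06)(8.43×10^4)(0.5611)/(1.94×10^-3) = 1.721×10^8 V/(m·s).
I_d = ε₀ A dE/dt = (8.85×10^-12)(1.62×10^-3)(1.721×10^8) = 2.47×10^-6 A.

2.47×10^-6 A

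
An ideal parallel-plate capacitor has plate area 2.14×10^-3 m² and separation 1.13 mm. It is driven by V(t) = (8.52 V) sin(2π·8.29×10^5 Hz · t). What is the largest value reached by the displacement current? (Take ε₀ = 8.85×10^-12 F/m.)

7.44×10^-4 A

The displacement current equals the conduction current C dV/dt, which peaks at C V₀ ω.
With C = ε₀A/d = (8.85×10^-12)(2.14×10^-3)/(1.13×10^-3) = 1.676×10^-11 F and ω = 2πf = 5.209×10^6 rad/s, I_d,max = (1.676×10^-11)(8.52)(5.209×10^6) = 7.44×10^-4 A.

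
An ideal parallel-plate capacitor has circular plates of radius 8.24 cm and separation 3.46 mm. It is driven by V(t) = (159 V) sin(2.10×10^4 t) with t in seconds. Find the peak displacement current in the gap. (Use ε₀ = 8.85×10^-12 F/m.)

The displacement current equals the conduction current C dV/dt, which peaks at C V₀ ω.
With C = ε₀A/d = (8.85×10^-12)(0.02133)/(3.46×10^-3) = 5.456×10^-11 F and ω = 2.10×10^4 rad/s, I_d,max = (5.456×10^-11)(159)(2.10×10^4) = 1.82×10^-4 A.

1.82×10^-4 A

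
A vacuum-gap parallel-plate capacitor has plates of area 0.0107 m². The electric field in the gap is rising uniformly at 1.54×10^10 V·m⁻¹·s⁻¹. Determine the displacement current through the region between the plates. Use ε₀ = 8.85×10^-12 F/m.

The displacement current is ε₀ times dΦ_E/dt = ε₀ A dE/dt = (8.85×10^-12)(0.0107)(1.54×10^10) = 1.46×10^-3 A.

1.46×10^-3 A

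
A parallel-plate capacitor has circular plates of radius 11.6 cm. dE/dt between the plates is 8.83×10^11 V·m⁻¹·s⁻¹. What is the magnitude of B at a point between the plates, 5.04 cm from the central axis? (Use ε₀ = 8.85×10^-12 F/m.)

2.47×10^-7 T

I_d = ε₀ dΦ_E/dt = ε₀ πR² (dE/dt) = (8.85×10^-12)(0.04227)(8.83×10^11) = 0.3303 A through the full plate area.
∮B·dl = μ₀ I_d,enc with I_d,enc = I_d r²/R² = 0.06235 A; so B = μ₀ I_d,enc/(2πr) = 2.47×10^-7 T.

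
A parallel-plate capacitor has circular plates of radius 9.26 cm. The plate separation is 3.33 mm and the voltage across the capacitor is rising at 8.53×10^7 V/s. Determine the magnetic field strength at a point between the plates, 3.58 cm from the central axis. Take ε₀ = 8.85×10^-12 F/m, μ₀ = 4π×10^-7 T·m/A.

5.10×10^-9 T

With E = V/d, dE/dt = 2.562×10^10 V/(m·s) and πR² = 0.02694 m², giving I_d = ε₀ πR² dE/dt = 6.108×10^-3 A.
∮B·dl = μ₀ I_d,enc with I_d,enc = I_d r²/R² = 9.129×10^-4 A; so B = μ₀ I_d,enc/(2πr) = 5.10×10^-9 T.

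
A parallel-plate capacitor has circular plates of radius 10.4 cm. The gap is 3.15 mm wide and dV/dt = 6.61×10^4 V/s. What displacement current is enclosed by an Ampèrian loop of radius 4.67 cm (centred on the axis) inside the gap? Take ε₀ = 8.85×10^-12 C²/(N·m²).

I_d = C dV/dt with C = ε₀πR²/d = 9.547×10^-11 F, so I_d = (9.547×10^-11)(6.61×10^4) = 6.311×10^-6 A.
The field is uniform, so I_d,enc = I_d (r/R)² = (6.311×10^-6)(4.67/10.4)² = 1.27×10^-6 A.

1.27×10^-6 A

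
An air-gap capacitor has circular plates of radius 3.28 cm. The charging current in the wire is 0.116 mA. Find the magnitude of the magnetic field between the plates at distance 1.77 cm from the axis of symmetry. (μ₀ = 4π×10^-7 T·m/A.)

No conduction current crosses the gap, so I_d there equals the 1.16×10^-4 A in the leads.
∮B·dl = μ₀ I_d,enc with I_d,enc = I_d r²/R² = 3.378×10^-5 A; so B = μ₀ I_d,enc/(2πr) = 3.82×10^-10 T.

3.82×10^-10 T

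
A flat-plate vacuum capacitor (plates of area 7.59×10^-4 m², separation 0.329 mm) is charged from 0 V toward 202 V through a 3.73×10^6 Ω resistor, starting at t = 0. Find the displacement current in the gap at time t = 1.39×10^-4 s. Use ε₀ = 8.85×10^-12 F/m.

8.73×10^-6 A

With C = ε₀A/d = (8.85×10^-12)(7.59×10^-4)/(3.29×10^-4) = 2.042×10^-11 F, the time constant is τ = RC = 7.617×10^-5 s, so t/τ = 1.825 and e^(−t/τ) = 0.1612.
I_d = I_cond = (V₀/R) e^(−t/τ) = (5.416×10^-5)(0.1612) = 8.73×10^-6 A.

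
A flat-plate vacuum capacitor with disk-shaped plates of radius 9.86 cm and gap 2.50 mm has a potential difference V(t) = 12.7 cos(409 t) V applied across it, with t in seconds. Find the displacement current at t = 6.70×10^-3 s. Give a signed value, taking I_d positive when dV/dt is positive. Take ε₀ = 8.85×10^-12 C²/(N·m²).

C = ε₀A/d = (8.85×10^-12)(0.03054)/(2.50×10^-3) = 1.081×10^-10 F. dV/dt = V₀ω·−sin(ωt); at ωt = 2.7403 rad this factor is -0.3906.
I_d = C dV/dt = (1.081×10^-10)(12.7)(409)(-0.3906) = -2.19×10^-7 A.

-2.19×10^-7 A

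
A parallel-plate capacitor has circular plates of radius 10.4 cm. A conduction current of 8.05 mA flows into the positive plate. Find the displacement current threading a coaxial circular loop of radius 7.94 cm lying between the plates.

4.69×10^-3 A

No conduction current crosses the gap, so I_d there equals the 8.05×10^-3 A in the leads.
Through an area πr² the displacement current is I_d·(πr²/πR²) = I_d (r/R)² = 4.69×10^-3 A.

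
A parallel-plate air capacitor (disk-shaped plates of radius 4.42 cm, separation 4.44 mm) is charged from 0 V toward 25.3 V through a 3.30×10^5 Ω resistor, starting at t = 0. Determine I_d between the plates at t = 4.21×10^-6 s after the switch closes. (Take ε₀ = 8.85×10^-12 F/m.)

C = ε₀A/d = (8.85×10^-12)(6.138×10^-3)/(4.44×10^-3) = 1.223×10^-11 F and τ = RC = 4.036×10^-6 s. I_d in the gap equals the RC charging current.
I_d(t) = (V₀/R) e^(−t/τ) = 7.667×10^-5 · e^(−1.043) = 2.70×10^-5 A.

2.70×10^-5 A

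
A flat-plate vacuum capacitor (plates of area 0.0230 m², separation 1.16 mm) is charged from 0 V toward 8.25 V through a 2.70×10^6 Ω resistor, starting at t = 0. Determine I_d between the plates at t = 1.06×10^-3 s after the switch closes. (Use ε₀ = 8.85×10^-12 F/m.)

3.26×10^-7 A

C = ε₀A/d = (8.85×10^-12)(0.0230)/(1.16×10^-3) = 1.755×10^-10 F and τ = RC = 4.738×10^-4 s. I_d in the gap equals the RC charging current.
I_d(t) = (V₀/R) e^(−t/τ) = 3.056×10^-6 · e^(−2.237) = 3.26×10^-7 A.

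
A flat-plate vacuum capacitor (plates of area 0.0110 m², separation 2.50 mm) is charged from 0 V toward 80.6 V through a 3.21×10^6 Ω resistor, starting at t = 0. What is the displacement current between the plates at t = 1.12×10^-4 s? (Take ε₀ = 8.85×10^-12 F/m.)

C = ε₀A/d = (8.85×10^-12)(0.0110)/(2.50×10^-3) = 3.894×10^-11 F, so τ = RC = 1.250×10^-4 s.
The conduction current is I(t) = (V₀/R) e^(−t/τ), and the displacement current between the plates equals it.
t/τ = 0.8960; I_d = (80.6/3.21×10^6) · e^(−0.8960) = (2.511×10^-5)(0.4082) = 1.02×10^-5 A.

1.02×10^-5 A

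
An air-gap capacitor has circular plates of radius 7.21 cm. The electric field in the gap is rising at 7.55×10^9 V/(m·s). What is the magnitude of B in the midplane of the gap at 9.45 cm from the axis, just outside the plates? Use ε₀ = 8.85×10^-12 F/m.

Through the whole plate area (πR² = 0.01633 m²), I_d = ε₀ πR² dE/dt = 1.091×10^-3 A.
For r ≥ R the full I_d is enclosed: B = μ₀ I_d/(2πr) = (4π×10^-7)(1.091×10^-3)/(2π·0.0945) = 2.31×10^-9 T.

2.31×10^-9 T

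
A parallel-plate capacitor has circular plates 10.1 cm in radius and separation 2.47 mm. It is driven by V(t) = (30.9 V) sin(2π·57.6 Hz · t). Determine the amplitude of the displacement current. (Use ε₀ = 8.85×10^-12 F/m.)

C = ε₀A/d = (8.85×10^-12)(0.03205)/(2.47×10^-3) = 1.148×10^-10 F; ω = 2πf = 361.9 rad/s.
I_d = C dV/dt, so |I_d|_max = C V₀ ω = (1.148×10^-10)(30.9)(361.9) = 1.28×10^-6 A.

1.28×10^-6 A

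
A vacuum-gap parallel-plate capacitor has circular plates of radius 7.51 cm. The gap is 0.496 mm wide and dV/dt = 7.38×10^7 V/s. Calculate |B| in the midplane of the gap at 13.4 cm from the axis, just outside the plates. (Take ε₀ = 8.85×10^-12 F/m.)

With E = V/d, dE/dt = 1.488×10^11 V/(m·s) and πR² = 0.01772 m², giving I_d = ε₀ πR² dE/dt = 0.02334 A.
With r > R the enclosed displacement current is the full I_d; B = μ₀ I_d / (2πr) = 3.48×10^-8 T.

3.48×10^-8 T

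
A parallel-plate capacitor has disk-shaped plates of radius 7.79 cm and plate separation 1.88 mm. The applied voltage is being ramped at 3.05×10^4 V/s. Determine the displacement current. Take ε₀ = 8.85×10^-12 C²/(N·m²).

The displacement current equals the charging current C dV/dt. With C = ε₀A/d = (8.85×10^-12)(0.01906)/(1.88×10^-3) = 8.972×10^-11 F, I_d = (8.972×10^-11)(3.05×10^4) = 2.74×10^-6 A.

2.74×10^-6 A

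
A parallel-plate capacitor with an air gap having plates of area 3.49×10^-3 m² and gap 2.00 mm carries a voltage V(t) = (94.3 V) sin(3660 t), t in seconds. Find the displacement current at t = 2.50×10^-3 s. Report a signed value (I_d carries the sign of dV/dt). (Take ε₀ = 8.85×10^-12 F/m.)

-5.13×10^-6 A

dV/dt = (94.3)(3660)·cos(9.15) = -3.322×10^5 V/s.
I_d = C dV/dt with C = ε₀A/d = (8.85×10^-12)(3.49×10^-3)/(2.00×10^-3) = 1.544×10^-11 F, so I_d = (1.544×10^-11)(-3.322×10^5) = -5.13×10^-6 A.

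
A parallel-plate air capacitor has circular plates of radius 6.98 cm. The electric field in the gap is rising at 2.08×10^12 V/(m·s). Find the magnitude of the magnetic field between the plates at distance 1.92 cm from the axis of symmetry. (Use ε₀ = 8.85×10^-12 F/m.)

I_d = ε₀ dΦ_E/dt = ε₀ πR² (dE/dt) = (8.85×10^-12)(0.01531)(2.08×10^12) = 0.2818 A through the full plate area.
For r < R the Ampère–Maxwell law gives B(2πr) = μ₀ I_d (r²/R²), so B = μ₀ I_d r/(2πR²) = (4π×10^-7)(0.2818)(0.0192)/(2π·0.0698²) = 2.22×10^-7 T.

2.22×10^-7 T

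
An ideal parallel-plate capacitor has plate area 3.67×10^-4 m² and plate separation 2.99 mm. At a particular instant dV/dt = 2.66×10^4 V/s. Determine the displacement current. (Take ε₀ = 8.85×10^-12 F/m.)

C = ε₀A/d = (8.85×10^-12)(3.67×10^-4)/(2.99×10^-3) = 1.086×10^-12 F.
I_d = C dV/dt = (1.086×10^-12)(2.66×10^4) = 2.89×10^-8 A.

2.89×10^-8 A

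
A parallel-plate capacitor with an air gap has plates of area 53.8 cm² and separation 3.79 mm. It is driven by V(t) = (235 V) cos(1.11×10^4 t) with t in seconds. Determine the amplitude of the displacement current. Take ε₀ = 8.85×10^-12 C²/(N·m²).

The displacement current equals the conduction current C dV/dt, which peaks at C V₀ ω.
With C = ε₀A/d = (8.85×10^-12)(5.38×10^-3)/(3.79×10^-3) = 1.256×10^-11 F and ω = 1.11×10^4 rad/s, I_d,max = (1.256×10^-11)(235)(1.11×10^4) = 3.28×10^-5 A.

3.28×10^-5 A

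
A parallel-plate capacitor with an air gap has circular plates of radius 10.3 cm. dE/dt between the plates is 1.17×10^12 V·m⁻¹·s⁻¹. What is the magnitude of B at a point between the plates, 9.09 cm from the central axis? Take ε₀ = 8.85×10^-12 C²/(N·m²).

Through the whole plate area (πR² = 0.03333 m²), I_d = ε₀ πR² dE/dt = 0.3451 A.
For r < R the Ampère–Maxwell law gives B(2πr) = μ₀ I_d (r²/R²), so B = μ₀ I_d r/(2πR²) = (4π×10^-7)(0.3451)(0.0909)/(2π·0.103²) = 5.91×10^-7 T.

5.91×10^-7 T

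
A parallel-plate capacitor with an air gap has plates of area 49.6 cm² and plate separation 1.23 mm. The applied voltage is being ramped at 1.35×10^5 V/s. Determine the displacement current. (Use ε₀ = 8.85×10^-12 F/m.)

4.82×10^-6 A

The displacement current equals the charging current C dV/dt. With C = ε₀A/d = (8.85×10^-12)(4.96×10^-3)/(1.23×10^-3) = 3.569×10^-11 F, I_d = (3.569×10^-11)(1.35×10^5) = 4.82×10^-6 A.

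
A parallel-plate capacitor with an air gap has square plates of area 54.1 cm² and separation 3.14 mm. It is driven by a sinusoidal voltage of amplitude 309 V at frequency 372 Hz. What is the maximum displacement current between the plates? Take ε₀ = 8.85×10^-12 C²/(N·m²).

(dE/dt)_max = V₀ω/d = 2.300×10^8 V/(m·s); ω = 2πf = 2337 rad/s.
I_d,max = ε₀ A (dE/dt)_max = (8.85×10^-12)(5.41×10^-3)(2.300×10^8) = 1.10×10^-5 A.

1.10×10^-5 A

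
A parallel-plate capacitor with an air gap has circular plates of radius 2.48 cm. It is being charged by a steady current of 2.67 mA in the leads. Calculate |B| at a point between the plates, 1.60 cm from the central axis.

By continuity the displacement current in the gap matches the conduction current: I_d = 2.67×10^-3 A.
∮B·dl = μ₀ I_d,enc with I_d,enc = I_d r²/R² = 1.111×10^-3 A; so B = μ₀ I_d,enc/(2πr) = 1.39×10^-8 T.

1.39×10^-8 T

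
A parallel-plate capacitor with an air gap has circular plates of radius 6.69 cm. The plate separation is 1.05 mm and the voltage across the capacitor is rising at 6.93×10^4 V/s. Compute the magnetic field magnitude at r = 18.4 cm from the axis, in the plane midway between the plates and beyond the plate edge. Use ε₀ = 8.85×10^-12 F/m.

8.93×10^-12 T

I_d = C dV/dt with C = ε₀πR²/d = 1.185×10^-10 F, so I_d = (1.185×10^-10)(6.93×10^4) = 8.212×10^-6 A.
With r > R the enclosed displacement current is the full I_d; B = μ₀ I_d / (2πr) = 8.93×10^-12 T.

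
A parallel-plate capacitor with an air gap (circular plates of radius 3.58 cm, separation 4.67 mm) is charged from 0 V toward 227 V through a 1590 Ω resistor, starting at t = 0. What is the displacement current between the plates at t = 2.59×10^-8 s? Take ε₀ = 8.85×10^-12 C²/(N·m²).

C = ε₀A/d = (8.85×10^-12)(4.026×10^-3)/(4.67×10^-3) = 7.630×10^-12 F, so τ = RC = 1.213×10^-8 s.
The conduction current is I(t) = (V₀/R) e^(−t/τ), and the displacement current between the plates equals it.
t/τ = 2.135; I_d = (227/1590) · e^(−2.135) = (0.1428)(0.1182) = 0.0169 A.

0.0169 A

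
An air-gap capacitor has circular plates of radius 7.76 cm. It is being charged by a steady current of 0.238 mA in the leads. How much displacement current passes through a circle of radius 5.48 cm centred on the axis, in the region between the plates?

1.19×10^-4 A

By continuity the displacement current in the gap matches the conduction current: I_d = 2.38×10^-4 A.
Through an area πr² the displacement current is I_d·(πr²/πR²) = I_d (r/R)² = 1.19×10^-4 A.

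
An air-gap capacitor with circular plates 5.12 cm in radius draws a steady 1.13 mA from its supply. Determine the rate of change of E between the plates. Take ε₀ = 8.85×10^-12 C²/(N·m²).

The displacement current between the plates equals the conduction current, I_d = 1.13 mA.
Then dE/dt = I_d/(ε₀A) = 1.55×10^10 V/(m·s).

1.55×10^10 V/(m·s)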